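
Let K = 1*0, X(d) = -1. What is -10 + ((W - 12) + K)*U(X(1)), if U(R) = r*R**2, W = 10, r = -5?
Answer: 0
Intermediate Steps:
K = 0
U(R) = -5*R**2
-10 + ((W - 12) + K)*U(X(1)) = -10 + ((10 - 12) + 0)*(-5*(-1)**2) = -10 + (-2 + 0)*(-5*1) = -10 - 2*(-5) = -10 + 10 = 0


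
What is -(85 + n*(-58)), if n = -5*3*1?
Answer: -955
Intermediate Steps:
n = -15 (n = -15*1 = -15)
-(85 + n*(-58)) = -(85 - 15*(-58)) = -(85 + 870) = -1*955 = -955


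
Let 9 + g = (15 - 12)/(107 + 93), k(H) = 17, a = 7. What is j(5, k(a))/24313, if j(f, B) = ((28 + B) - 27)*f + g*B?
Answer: -12549/4862600 ≈ -0.0025807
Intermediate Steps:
g = -1797/200 (g = -9 + (15 - 12)/(107 + 93) = -9 + 3/200 = -1797/200 ≈ -8.9850)
j(f, B) = -1797*B/200 + f*(1 + B) (j(f, B) = ((28 + B) - 27)*f - 1797*B/200 = (1 + B)*f - 1797*B/200 = f*(1 + B) - 1797*B/200 = -1797*B/200 + f*(1 + B))
j(5, k(a))/24313 = (5 - 1797/200*17 + 17*5)/24313 = (5 - 30549/200 + 85)*(1/24313) = -12549/200*1/24313 = -12549/4862600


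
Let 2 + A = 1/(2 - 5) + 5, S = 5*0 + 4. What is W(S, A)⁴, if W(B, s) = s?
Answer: 4096/81 ≈ 50.568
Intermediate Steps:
S = 4 (S = 0 + 4 = 4)
A = 8/3 (A = -2 + (1/(2 - 5) + 5) = -2 + (1/(-3) + 5) = -2 + (-⅓ + 5) = -2 + 14/3 = 8/3 ≈ 2.6667)
W(S, A)⁴ = (8/3)⁴ = 4096/81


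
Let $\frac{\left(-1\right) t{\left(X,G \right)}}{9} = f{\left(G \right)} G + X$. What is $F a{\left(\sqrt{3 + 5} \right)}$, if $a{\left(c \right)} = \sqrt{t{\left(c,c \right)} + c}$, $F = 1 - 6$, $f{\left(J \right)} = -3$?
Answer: $- 5 \cdot 2^{\frac{3}{4}} \sqrt{19} \approx -36.654$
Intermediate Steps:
$F = -5$
$t{\left(X,G \right)} = - 9 X + 27 G$ ($t{\left(X,G \right)} = - 9 \left(- 3 G + X\right) = - 9 \left(X - 3 G\right) = - 9 X + 27 G$)
$a{\left(c \right)} = \sqrt{19} \sqrt{c}$ ($a{\left(c \right)} = \sqrt{\left(- 9 c + 27 c\right) + c} = \sqrt{18 c + c} = \sqrt{19 c} = \sqrt{19} \sqrt{c}$)
$F a{\left(\sqrt{3 + 5} \right)} = - 5 \sqrt{19} \sqrt{\sqrt{3 + 5}} = - 5 \sqrt{19} \sqrt{\sqrt{8}} = - 5 \sqrt{19} \sqrt{2 \sqrt{2}} = - 5 \sqrt{19} \cdot 2^{\frac{3}{4}} = - 5 \cdot 2^{\frac{3}{4}} \sqrt{19}$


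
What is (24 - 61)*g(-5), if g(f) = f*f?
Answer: -925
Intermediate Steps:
g(f) = f**2
(24 - 61)*g(-5) = (24 - 61)*(-5)**2 = -37*25 = -925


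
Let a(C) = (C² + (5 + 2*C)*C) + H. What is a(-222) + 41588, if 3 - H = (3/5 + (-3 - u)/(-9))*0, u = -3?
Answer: 188333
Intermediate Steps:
H = 3 (H = 3 - (3/5 + (-3 - 1*(-3))/(-9))*0 = 3 - (3*(⅕) + (-3 + 3)*(-⅑))*0 = 3 - (⅗ + 0*(-⅑))*0 = 3 - (⅗ + 0)*0 = 3 - 3*0/5 = 3 - 1*0 = 3 + 0 = 3)
a(C) = 3 + C² + C*(5 + 2*C) (a(C) = (C² + (5 + 2*C)*C) + 3 = (C² + C*(5 + 2*C)) + 3 = 3 + C² + C*(5 + 2*C))
a(-222) + 41588 = (3 + 3*(-222)² + 5*(-222)) + 41588 = (3 + 3*49284 - 1110) + 41588 = (3 + 147852 - 1110) + 41588 = 146745 + 41588 = 188333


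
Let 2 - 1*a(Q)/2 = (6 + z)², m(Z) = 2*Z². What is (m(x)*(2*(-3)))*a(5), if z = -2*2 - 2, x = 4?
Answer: -768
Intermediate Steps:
z = -6 (z = -4 - 2 = -6)
a(Q) = 4 (a(Q) = 4 - 2*(6 - 6)² = 4 - 2*0² = 4 - 2*0 = 4 + 0 = 4)
(m(x)*(2*(-3)))*a(5) = ((2*4²)*(2*(-3)))*4 = ((2*16)*(-6))*4 = (32*(-6))*4 = -192*4 = -768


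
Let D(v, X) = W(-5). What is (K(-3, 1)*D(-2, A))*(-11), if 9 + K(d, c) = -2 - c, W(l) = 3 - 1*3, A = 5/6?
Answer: 0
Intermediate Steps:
A = ⅚ (A = 5*(⅙) = ⅚ ≈ 0.83333)
W(l) = 0 (W(l) = 3 - 3 = 0)
D(v, X) = 0
K(d, c) = -11 - c (K(d, c) = -9 + (-2 - c) = -11 - c)
(K(-3, 1)*D(-2, A))*(-11) = ((-11 - 1*1)*0)*(-11) = ((-11 - 1)*0)*(-11) = -12*0*(-11) = 0*(-11) = 0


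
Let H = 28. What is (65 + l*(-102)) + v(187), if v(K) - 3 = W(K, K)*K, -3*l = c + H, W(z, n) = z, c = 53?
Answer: 37791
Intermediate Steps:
l = -27 (l = -(53 + 28)/3 = -1/3*81 = -27)
v(K) = 3 + K**2 (v(K) = 3 + K*K = 3 + K**2)
(65 + l*(-102)) + v(187) = (65 - 27*(-102)) + (3 + 187**2) = (65 + 2754) + (3 + 34969) = 2819 + 34972 = 37791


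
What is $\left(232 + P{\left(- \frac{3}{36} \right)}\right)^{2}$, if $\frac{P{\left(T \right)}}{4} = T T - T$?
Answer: $\frac{69973225}{1296} \approx 53992.0$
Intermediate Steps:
$P{\left(T \right)} = - 4 T + 4 T^{2}$ ($P{\left(T \right)} = 4 \left(T T - T\right) = 4 \left(T^{2} - T\right) = - 4 T + 4 T^{2}$)
$\left(232 + P{\left(- \frac{3}{36} \right)}\right)^{2} = \left(232 + 4 \left(- \frac{3}{36}\right) \left(-1 - \frac{3}{36}\right)\right)^{2} = \left(232 + 4 \left(\left(-3\right) \frac{1}{36}\right) \left(-1 - \frac{1}{12}\right)\right)^{2} = \left(232 + 4 \left(- \frac{1}{12}\right) \left(-1 - \frac{1}{12}\right)\right)^{2} = \left(232 + 4 \left(- \frac{1}{12}\right) \left(- \frac{13}{12}\right)\right)^{2} = \left(232 + \frac{13}{36}\right)^{2} = \left(\frac{8365}{36}\right)^{2} = \frac{69973225}{1296}$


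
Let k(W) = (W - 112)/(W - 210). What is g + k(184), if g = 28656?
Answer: 372492/13 ≈ 28653.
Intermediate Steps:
k(W) = (-112 + W)/(-210 + W)
g + k(184) = 28656 + (-112 + 184)/(-210 + 184) = 28656 + 72/(-26) = 28656 - 1/26*72 = 28656 - 36/13 = 372492/13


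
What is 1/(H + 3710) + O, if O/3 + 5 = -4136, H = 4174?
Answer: -97942931/7884 ≈ -12423.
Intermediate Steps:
O = -12423 (O = -15 + 3*(-4136) = -15 - 12408 = -12423)
1/(H + 3710) + O = 1/(4174 + 3710) - 12423 = 1/7884 - 12423 = -97942931/7884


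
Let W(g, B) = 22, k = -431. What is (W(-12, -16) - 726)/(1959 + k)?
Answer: -88/191 ≈ -0.46073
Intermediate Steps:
(W(-12, -16) - 726)/(1959 + k) = (22 - 726)/(1959 - 431) = -704/1528 = -704*1/1528 = -88/191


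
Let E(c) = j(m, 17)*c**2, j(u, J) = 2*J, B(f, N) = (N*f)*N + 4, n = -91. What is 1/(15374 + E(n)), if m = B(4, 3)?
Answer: 1/296928 ≈ 3.3678e-6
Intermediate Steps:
B(f, N) = 4 + f*N**2 (B(f, N) = f*N**2 + 4 = 4 + f*N**2)
m = 40 (m = 4 + 4*3**2 = 4 + 4*9 = 4 + 36 = 40)
E(c) = 34*c**2 (E(c) = (2*17)*c**2 = 34*c**2)
1/(15374 + E(n)) = 1/(15374 + 34*(-91)**2) = 1/(15374 + 34*8281) = 1/(15374 + 281554) = 1/296928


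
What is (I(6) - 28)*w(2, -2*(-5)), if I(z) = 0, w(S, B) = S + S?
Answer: -112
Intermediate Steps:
w(S, B) = 2*S
(I(6) - 28)*w(2, -2*(-5)) = (0 - 28)*(2*2) = -28*4 = -112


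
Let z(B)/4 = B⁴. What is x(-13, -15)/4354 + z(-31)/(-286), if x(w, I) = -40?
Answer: -4021013294/311311 ≈ -12916.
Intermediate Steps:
z(B) = 4*B⁴
x(-13, -15)/4354 + z(-31)/(-286) = -40/4354 + (4*(-31)⁴)/(-286) = -40*1/4354 + (4*923521)*(-1/286) = -20/2177 + 3694084*(-1/286) = -20/2177 - 1847042/143 = -4021013294/311311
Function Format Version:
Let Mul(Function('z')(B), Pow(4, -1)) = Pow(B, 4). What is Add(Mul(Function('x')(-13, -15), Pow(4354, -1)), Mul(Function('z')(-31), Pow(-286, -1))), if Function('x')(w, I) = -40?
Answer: Rational(-4021013294, 311311) ≈ -12916.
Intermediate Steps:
Function('z')(B) = Mul(4, Pow(B, 4))
Add(Mul(Function('x')(-13, -15), Pow(4354, -1)), Mul(Function('z')(-31), Pow(-286, -1))) = Add(Mul(-40, Pow(4354, -1)), Mul(Mul(4, Pow(-31, 4)), Pow(-286, -1))) = Add(Mul(-40, Rational(1, 4354)), Mul(Mul(4, 923521), Rational(-1, 286))) = Add(Rational(-20, 2177), Mul(3694084, Rational(-1, 286))) = Add(Rational(-20, 2177), Rational(-1847042, 143)) = Rational(-4021013294, 311311)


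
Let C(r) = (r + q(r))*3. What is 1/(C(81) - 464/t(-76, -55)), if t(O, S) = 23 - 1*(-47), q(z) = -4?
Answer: 35/7853 ≈ 0.0044569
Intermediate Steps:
t(O, S) = 70 (t(O, S) = 23 + 47 = 70)
C(r) = -12 + 3*r (C(r) = (r - 4)*3 = (-4 + r)*3 = -12 + 3*r)
1/(C(81) - 464/t(-76, -55)) = 1/((-12 + 3*81) - 464/70) = 1/((-12 + 243) - 464*1/70) = 1/(231 - 232/35) = 1/(7853/35) = 35/7853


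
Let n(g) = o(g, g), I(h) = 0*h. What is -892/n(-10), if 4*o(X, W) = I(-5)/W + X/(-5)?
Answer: -1784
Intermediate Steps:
I(h) = 0
o(X, W) = -X/20 (o(X, W) = (0/W + X/(-5))/4 = (0 + X*(-⅕))/4 = (0 - X/5)/4 = (-X/5)/4 = -X/20)
n(g) = -g/20
-892/n(-10) = -892/((-1/20*(-10))) = -892/½ = -892*2 = -1784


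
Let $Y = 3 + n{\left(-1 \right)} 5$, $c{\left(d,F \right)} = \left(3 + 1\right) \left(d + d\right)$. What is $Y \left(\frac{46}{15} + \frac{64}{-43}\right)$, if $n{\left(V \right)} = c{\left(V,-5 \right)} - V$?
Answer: $- \frac{32576}{645} \approx -50.505$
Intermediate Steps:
$c{\left(d,F \right)} = 8 d$ ($c{\left(d,F \right)} = 4 \cdot 2 d = 8 d$)
$n{\left(V \right)} = 7 V$ ($n{\left(V \right)} = 8 V - V = 7 V$)
$Y = -32$ ($Y = 3 + 7 \left(-1\right) 5 = 3 - 35 = -32$)
$Y \left(\frac{46}{15} + \frac{64}{-43}\right) = - 32 \left(\frac{46}{15} + \frac{64}{-43}\right) = - 32 \left(46 \cdot \frac{1}{15} + 64 \left(- \frac{1}{43}\right)\right) = - 32 \left(\frac{46}{15} - \frac{64}{43}\right) = \left(-32\right) \frac{1018}{645} = - \frac{32576}{645}$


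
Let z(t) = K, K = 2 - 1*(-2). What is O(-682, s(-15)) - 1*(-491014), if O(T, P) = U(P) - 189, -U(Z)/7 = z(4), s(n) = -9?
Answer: 490797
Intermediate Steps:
K = 4 (K = 2 + 2 = 4)
z(t) = 4
U(Z) = -28 (U(Z) = -7*4 = -28)
O(T, P) = -217 (O(T, P) = -28 - 189 = -217)
O(-682, s(-15)) - 1*(-491014) = -217 - 1*(-491014) = -217 + 491014 = 490797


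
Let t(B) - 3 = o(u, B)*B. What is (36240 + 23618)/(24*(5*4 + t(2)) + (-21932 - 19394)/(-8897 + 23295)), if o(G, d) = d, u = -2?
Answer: 430917742/4644289 ≈ 92.784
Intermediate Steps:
t(B) = 3 + B² (t(B) = 3 + B*B = 3 + B²)
(36240 + 23618)/(24*(5*4 + t(2)) + (-21932 - 19394)/(-8897 + 23295)) = (36240 + 23618)/(24*(5*4 + (3 + 2²)) + (-21932 - 19394)/(-8897 + 23295)) = 59858/(24*(20 + (3 + 4)) - 41326/14398) = 59858/(24*(20 + 7) - 41326*1/14398) = 59858/(24*27 - 20663/7199) = 59858/(648 - 20663/7199) = 59858/(4644289/7199) = 59858*(7199/4644289) = 430917742/4644289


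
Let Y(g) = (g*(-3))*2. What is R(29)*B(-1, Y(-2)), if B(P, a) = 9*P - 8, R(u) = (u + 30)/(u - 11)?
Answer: -1003/18 ≈ -55.722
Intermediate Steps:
Y(g) = -6*g (Y(g) = -3*g*2 = -6*g)
R(u) = (30 + u)/(-11 + u)
B(P, a) = -8 + 9*P
R(29)*B(-1, Y(-2)) = ((30 + 29)/(-11 + 29))*(-8 + 9*(-1)) = (59/18)*(-8 - 9) = ((1/18)*59)*(-17) = (59/18)*(-17) = -1003/18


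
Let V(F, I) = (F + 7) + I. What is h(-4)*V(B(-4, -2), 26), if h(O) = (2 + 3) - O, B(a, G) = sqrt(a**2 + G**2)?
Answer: 297 + 18*sqrt(5) ≈ 337.25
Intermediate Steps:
B(a, G) = sqrt(G**2 + a**2)
V(F, I) = 7 + F + I (V(F, I) = (7 + F) + I = 7 + F + I)
h(O) = 5 - O
h(-4)*V(B(-4, -2), 26) = (5 - 1*(-4))*(7 + sqrt((-2)**2 + (-4)**2) + 26) = (5 + 4)*(7 + sqrt(4 + 16) + 26) = 9*(7 + sqrt(20) + 26) = 9*(7 + 2*sqrt(5) + 26) = 9*(33 + 2*sqrt(5)) = 297 + 18*sqrt(5)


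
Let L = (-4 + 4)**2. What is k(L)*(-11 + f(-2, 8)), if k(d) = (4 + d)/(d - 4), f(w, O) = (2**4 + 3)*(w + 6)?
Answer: -65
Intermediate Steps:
f(w, O) = 114 + 19*w (f(w, O) = (16 + 3)*(6 + w) = 19*(6 + w) = 114 + 19*w)
L = 0 (L = 0**2 = 0)
k(d) = (4 + d)/(-4 + d)
k(L)*(-11 + f(-2, 8)) = ((4 + 0)/(-4 + 0))*(-11 + (114 + 19*(-2))) = (4/(-4))*(-11 + (114 - 38)) = (-1/4*4)*(-11 + 76) = -1*65 = -65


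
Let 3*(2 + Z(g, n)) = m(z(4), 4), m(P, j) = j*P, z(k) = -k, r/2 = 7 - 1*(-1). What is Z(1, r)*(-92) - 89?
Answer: 1757/3 ≈ 585.67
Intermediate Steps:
r = 16 (r = 2*(7 - 1*(-1)) = 2*(7 + 1) = 2*8 = 16)
m(P, j) = P*j
Z(g, n) = -22/3 (Z(g, n) = -2 + (-1*4*4)/3 = -2 + (-4*4)/3 = -2 + (⅓)*(-16) = -2 - 16/3 = -22/3)
Z(1, r)*(-92) - 89 = -22/3*(-92) - 89 = 2024/3 - 89 = 1757/3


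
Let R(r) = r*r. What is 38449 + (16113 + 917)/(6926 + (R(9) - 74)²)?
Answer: 53639761/1395 ≈ 38451.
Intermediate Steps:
R(r) = r²
38449 + (16113 + 917)/(6926 + (R(9) - 74)²) = 38449 + (16113 + 917)/(6926 + (9² - 74)²) = 38449 + 17030/(6926 + (81 - 74)²) = 38449 + 17030/(6926 + 7²) = 38449 + 17030/(6926 + 49) = 38449 + 17030/6975 = 38449 + 17030*(1/6975) = 38449 + 3406/1395 = 53639761/1395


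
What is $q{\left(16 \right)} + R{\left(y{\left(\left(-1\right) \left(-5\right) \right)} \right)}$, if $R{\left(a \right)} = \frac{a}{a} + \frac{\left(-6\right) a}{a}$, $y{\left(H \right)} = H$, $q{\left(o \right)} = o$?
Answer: $11$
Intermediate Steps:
$R{\left(a \right)} = -5$ ($R{\left(a \right)} = 1 - 6 = -5$)
$q{\left(16 \right)} + R{\left(y{\left(\left(-1\right) \left(-5\right) \right)} \right)} = 16 - 5 = 11$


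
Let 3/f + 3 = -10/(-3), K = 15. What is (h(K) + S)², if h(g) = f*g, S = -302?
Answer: 27889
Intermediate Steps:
f = 9 (f = 3/(-3 - 10/(-3)) = 3/(-3 - 10*(-⅓)) = 3/(-3 + 10/3) = 3/(⅓) = 3*3 = 9)
h(g) = 9*g
(h(K) + S)² = (9*15 - 302)² = (135 - 302)² = (-167)² = 27889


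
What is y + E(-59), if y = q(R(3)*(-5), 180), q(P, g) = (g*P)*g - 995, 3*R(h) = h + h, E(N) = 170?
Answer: -324825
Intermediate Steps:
R(h) = 2*h/3 (R(h) = (h + h)/3 = (2*h)/3 = 2*h/3)
q(P, g) = -995 + P*g**2 (q(P, g) = (P*g)*g - 995 = P*g**2 - 995 = -995 + P*g**2)
y = -324995 (y = -995 + (((2/3)*3)*(-5))*180**2 = -995 + (2*(-5))*32400 = -995 - 10*32400 = -995 - 324000 = -324995)
y + E(-59) = -324995 + 170 = -324825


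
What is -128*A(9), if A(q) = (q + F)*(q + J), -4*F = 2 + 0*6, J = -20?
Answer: 11968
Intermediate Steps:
F = -1/2 (F = -(2 + 0*6)/4 = -(2 + 0)/4 = -1/4*2 = -1/2 ≈ -0.50000)
A(q) = (-20 + q)*(-1/2 + q) (A(q) = (q - 1/2)*(q - 20) = (-1/2 + q)*(-20 + q) = (-20 + q)*(-1/2 + q))
-128*A(9) = -128*(10 + 9**2 - 41/2*9) = -128*(10 + 81 - 369/2) = -128*(-187/2) = 11968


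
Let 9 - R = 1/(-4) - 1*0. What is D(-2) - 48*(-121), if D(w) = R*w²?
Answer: 5845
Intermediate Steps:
R = 37/4 (R = 9 - (1/(-4) - 1*0) = 9 - (-¼ + 0) = 9 - 1*(-¼) = 9 + ¼ = 37/4 ≈ 9.2500)
D(w) = 37*w²/4
D(-2) - 48*(-121) = (37/4)*(-2)² - 48*(-121) = (37/4)*4 + 5808 = 37 + 5808 = 5845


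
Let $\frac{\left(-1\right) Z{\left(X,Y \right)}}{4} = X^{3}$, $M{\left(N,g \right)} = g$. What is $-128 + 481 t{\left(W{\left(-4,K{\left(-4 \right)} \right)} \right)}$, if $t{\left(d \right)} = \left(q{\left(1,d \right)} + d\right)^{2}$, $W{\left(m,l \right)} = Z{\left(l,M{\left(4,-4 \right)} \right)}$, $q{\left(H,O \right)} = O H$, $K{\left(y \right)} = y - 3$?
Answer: $3621706688$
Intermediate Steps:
$K{\left(y \right)} = -3 + y$ ($K{\left(y \right)} = y - 3 = -3 + y$)
$Z{\left(X,Y \right)} = - 4 X^{3}$
$q{\left(H,O \right)} = H O$
$W{\left(m,l \right)} = - 4 l^{3}$
$t{\left(d \right)} = 4 d^{2}$ ($t{\left(d \right)} = \left(1 d + d\right)^{2} = \left(d + d\right)^{2} = \left(2 d\right)^{2} = 4 d^{2}$)
$-128 + 481 t{\left(W{\left(-4,K{\left(-4 \right)} \right)} \right)} = -128 + 481 \cdot 4 \left(- 4 \left(-3 - 4\right)^{3}\right)^{2} = -128 + 481 \cdot 4 \left(- 4 \left(-7\right)^{3}\right)^{2} = -128 + 481 \cdot 4 \left(\left(-4\right) \left(-343\right)\right)^{2} = -128 + 481 \cdot 4 \cdot 1372^{2} = -128 + 481 \cdot 4 \cdot 1882384 = -128 + 481 \cdot 7529536 = -128 + 3621706816 = 3621706688$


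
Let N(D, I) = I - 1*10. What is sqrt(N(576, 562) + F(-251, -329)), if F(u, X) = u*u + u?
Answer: sqrt(63302) ≈ 251.60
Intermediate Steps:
N(D, I) = -10 + I (N(D, I) = I - 10 = -10 + I)
F(u, X) = u + u**2 (F(u, X) = u**2 + u = u + u**2)
sqrt(N(576, 562) + F(-251, -329)) = sqrt((-10 + 562) - 251*(1 - 251)) = sqrt(552 - 251*(-250)) = sqrt(552 + 62750) = sqrt(63302)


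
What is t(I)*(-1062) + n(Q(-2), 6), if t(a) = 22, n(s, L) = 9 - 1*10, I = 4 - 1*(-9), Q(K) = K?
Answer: -23365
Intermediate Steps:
I = 13 (I = 4 + 9 = 13)
n(s, L) = -1 (n(s, L) = 9 - 10 = -1)
t(I)*(-1062) + n(Q(-2), 6) = 22*(-1062) - 1 = -23364 - 1 = -23365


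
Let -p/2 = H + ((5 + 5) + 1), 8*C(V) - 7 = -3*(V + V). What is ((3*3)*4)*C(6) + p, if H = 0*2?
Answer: -305/2 ≈ -152.50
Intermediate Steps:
H = 0
C(V) = 7/8 - 3*V/4 (C(V) = 7/8 + (-3*(V + V))/8 = 7/8 + (-6*V)/8 = 7/8 - 3*V/4)
p = -22 (p = -2*(0 + ((5 + 5) + 1)) = -2*(0 + (10 + 1)) = -2*(0 + 11) = -2*11 = -22)
((3*3)*4)*C(6) + p = ((3*3)*4)*(7/8 - ¾*6) - 22 = (9*4)*(7/8 - 9/2) - 22 = 36*(-29/8) - 22 = -261/2 - 22 = -305/2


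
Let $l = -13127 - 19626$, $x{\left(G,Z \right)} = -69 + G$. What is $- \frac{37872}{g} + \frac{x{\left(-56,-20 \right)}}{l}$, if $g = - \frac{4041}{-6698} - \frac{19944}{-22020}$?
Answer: $- \frac{5081936297389135}{202493359061} \approx -25097.0$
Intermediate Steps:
$g = \frac{18547311}{12290830}$ ($g = \left(-4041\right) \left(- \frac{1}{6698}\right) - - \frac{1662}{1835} = \frac{4041}{6698} + \frac{1662}{1835} = \frac{18547311}{12290830} \approx 1.509$)
$l = -32753$
$- \frac{37872}{g} + \frac{x{\left(-56,-20 \right)}}{l} = - \frac{37872}{\frac{18547311}{12290830}} + \frac{-69 - 56}{-32753} = \left(-37872\right) \frac{12290830}{18547311} - - \frac{125}{32753} = - \frac{155159437920}{6182437} + \frac{125}{32753} = - \frac{5081936297389135}{202493359061}$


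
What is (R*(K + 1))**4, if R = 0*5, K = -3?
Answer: 0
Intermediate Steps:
R = 0
(R*(K + 1))**4 = (0*(-3 + 1))**4 = (0*(-2))**4 = 0**4 = 0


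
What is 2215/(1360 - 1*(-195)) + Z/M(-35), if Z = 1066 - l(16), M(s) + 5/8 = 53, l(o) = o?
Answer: 2798017/130309 ≈ 21.472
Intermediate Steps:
M(s) = 419/8 (M(s) = -5/8 + 53 = 419/8)
Z = 1050 (Z = 1066 - 1*16 = 1066 - 16 = 1050)
2215/(1360 - 1*(-195)) + Z/M(-35) = 2215/(1360 - 1*(-195)) + 1050/(419/8) = 2215/(1360 + 195) + 1050*(8/419) = 2215/1555 + 8400/419 = 2215*(1/1555) + 8400/419 = 443/311 + 8400/419 = 2798017/130309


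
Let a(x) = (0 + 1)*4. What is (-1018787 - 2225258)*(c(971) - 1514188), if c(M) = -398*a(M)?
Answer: 4917258530100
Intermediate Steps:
a(x) = 4 (a(x) = 1*4 = 4)
c(M) = -1592 (c(M) = -398*4 = -1592)
(-1018787 - 2225258)*(c(971) - 1514188) = (-1018787 - 2225258)*(-1592 - 1514188) = -3244045*(-1515780) = 4917258530100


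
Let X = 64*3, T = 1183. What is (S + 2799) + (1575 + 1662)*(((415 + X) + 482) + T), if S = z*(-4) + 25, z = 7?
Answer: 7357260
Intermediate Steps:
X = 192
S = -3 (S = 7*(-4) + 25 = -28 + 25 = -3)
(S + 2799) + (1575 + 1662)*(((415 + X) + 482) + T) = (-3 + 2799) + (1575 + 1662)*(((415 + 192) + 482) + 1183) = 2796 + 3237*((607 + 482) + 1183) = 2796 + 3237*(1089 + 1183) = 2796 + 3237*2272 = 2796 + 7354464 = 7357260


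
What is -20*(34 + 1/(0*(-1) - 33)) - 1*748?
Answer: -47104/33 ≈ -1427.4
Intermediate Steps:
-20*(34 + 1/(0*(-1) - 33)) - 1*748 = -20*(34 + 1/(0 - 33)) - 748 = -20*(34 + 1/(-33)) - 748 = -20*(34 - 1/33) - 748 = -20*1121/33 - 748 = -22420/33 - 748 = -47104/33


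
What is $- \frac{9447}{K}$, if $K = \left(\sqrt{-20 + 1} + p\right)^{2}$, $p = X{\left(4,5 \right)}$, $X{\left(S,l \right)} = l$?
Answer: $- \frac{9447}{\left(5 + i \sqrt{19}\right)^{2}} \approx -29.278 + 212.7 i$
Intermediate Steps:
$p = 5$
$K = \left(5 + i \sqrt{19}\right)^{2}$ ($K = \left(\sqrt{-20 + 1} + 5\right)^{2} = \left(\sqrt{-19} + 5\right)^{2} = \left(i \sqrt{19} + 5\right)^{2} = \left(5 + i \sqrt{19}\right)^{2} \approx 6.0 + 43.589 i$)
$- \frac{9447}{K} = - \frac{9447}{\left(5 + i \sqrt{19}\right)^{2}}$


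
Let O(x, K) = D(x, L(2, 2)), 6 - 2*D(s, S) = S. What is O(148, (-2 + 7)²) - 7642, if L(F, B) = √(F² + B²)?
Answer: -7639 - √2 ≈ -7640.4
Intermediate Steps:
L(F, B) = √(B² + F²)
D(s, S) = 3 - S/2
O(x, K) = 3 - √2 (O(x, K) = 3 - √(2² + 2²)/2 = 3 - √(4 + 4)/2 = 3 - √2)
O(148, (-2 + 7)²) - 7642 = (3 - √2) - 7642 = -7639 - √2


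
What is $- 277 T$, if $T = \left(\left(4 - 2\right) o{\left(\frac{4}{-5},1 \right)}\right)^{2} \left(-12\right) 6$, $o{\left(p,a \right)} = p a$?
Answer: $\frac{1276416}{25} \approx 51057.0$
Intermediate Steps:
$o{\left(p,a \right)} = a p$
$T = - \frac{4608}{25}$ ($T = \left(\left(4 - 2\right) 1 \frac{4}{-5}\right)^{2} \left(-12\right) 6 = \left(2 \cdot 1 \cdot 4 \left(- \frac{1}{5}\right)\right)^{2} \left(-12\right) 6 = \left(2 \cdot 1 \left(- \frac{4}{5}\right)\right)^{2} \left(-12\right) 6 = \left(2 \left(- \frac{4}{5}\right)\right)^{2} \left(-12\right) 6 = \left(- \frac{8}{5}\right)^{2} \left(-12\right) 6 = \frac{64}{25} \left(-12\right) 6 = \left(- \frac{768}{25}\right) 6 = - \frac{4608}{25} \approx -184.32$)
$- 277 T = \left(-277\right) \left(- \frac{4608}{25}\right) = \frac{1276416}{25}$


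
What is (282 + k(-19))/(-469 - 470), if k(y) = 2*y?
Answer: -244/939 ≈ -0.25985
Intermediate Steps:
(282 + k(-19))/(-469 - 470) = (282 + 2*(-19))/(-469 - 470) = (282 - 38)/(-939) = 244*(-1/939) = -244/939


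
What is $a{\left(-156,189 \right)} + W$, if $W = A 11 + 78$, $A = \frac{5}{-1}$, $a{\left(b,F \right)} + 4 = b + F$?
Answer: $52$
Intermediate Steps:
$a{\left(b,F \right)} = -4 + F + b$ ($a{\left(b,F \right)} = -4 + \left(b + F\right) = -4 + \left(F + b\right) = -4 + F + b$)
$A = -5$ ($A = 5 \left(-1\right) = -5$)
$W = 23$ ($W = \left(-5\right) 11 + 78 = -55 + 78 = 23$)
$a{\left(-156,189 \right)} + W = \left(-4 + 189 - 156\right) + 23 = 29 + 23 = 52$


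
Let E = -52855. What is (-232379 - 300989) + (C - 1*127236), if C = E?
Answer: -713459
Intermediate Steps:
C = -52855
(-232379 - 300989) + (C - 1*127236) = (-232379 - 300989) + (-52855 - 1*127236) = -533368 + (-52855 - 127236) = -533368 - 180091 = -713459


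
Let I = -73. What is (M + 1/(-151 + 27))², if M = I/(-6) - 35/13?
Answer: 2095716841/23386896 ≈ 89.611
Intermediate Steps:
M = 739/78 (M = -73/(-6) - 35/13 = -73*(-⅙) - 35*1/13 = 73/6 - 35/13 = 739/78 ≈ 9.4744)
(M + 1/(-151 + 27))² = (739/78 + 1/(-151 + 27))² = (739/78 + 1/(-124))² = (739/78 - 1/124)² = (45779/4836)² = 2095716841/23386896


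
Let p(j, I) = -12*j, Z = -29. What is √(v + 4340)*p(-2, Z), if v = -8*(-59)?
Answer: 48*√1203 ≈ 1664.8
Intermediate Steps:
v = 472
√(v + 4340)*p(-2, Z) = √(472 + 4340)*(-12*(-2)) = √4812*24 = (2*√1203)*24 = 48*√1203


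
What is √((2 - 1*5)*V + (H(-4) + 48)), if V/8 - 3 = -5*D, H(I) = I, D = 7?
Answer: 2*√203 ≈ 28.496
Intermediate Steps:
V = -256 (V = 24 + 8*(-5*7) = 24 + 8*(-35) = 24 - 280 = -256)
√((2 - 1*5)*V + (H(-4) + 48)) = √((2 - 1*5)*(-256) + (-4 + 48)) = √((2 - 5)*(-256) + 44) = √(-3*(-256) + 44) = √(768 + 44) = √812 = 2*√203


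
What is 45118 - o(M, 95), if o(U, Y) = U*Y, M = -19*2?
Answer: 48728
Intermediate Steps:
M = -38
45118 - o(M, 95) = 45118 - (-38)*95 = 45118 - 1*(-3610) = 45118 + 3610 = 48728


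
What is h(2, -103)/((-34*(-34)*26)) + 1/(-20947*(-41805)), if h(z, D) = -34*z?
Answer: -875688893/387054686070 ≈ -0.0022624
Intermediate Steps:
h(2, -103)/((-34*(-34)*26)) + 1/(-20947*(-41805)) = (-34*2)/((-34*(-34)*26)) + 1/(-20947*(-41805)) = -68/(1156*26) - 1/20947*(-1/41805) = -68/30056 + 1/875689335 = -68*1/30056 + 1/875689335 = -1/442 + 1/875689335 = -875688893/387054686070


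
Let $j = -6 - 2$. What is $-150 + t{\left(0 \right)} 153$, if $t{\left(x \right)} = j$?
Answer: $-1374$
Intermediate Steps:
$j = -8$
$t{\left(x \right)} = -8$
$-150 + t{\left(0 \right)} 153 = -150 - 1224 = -1374$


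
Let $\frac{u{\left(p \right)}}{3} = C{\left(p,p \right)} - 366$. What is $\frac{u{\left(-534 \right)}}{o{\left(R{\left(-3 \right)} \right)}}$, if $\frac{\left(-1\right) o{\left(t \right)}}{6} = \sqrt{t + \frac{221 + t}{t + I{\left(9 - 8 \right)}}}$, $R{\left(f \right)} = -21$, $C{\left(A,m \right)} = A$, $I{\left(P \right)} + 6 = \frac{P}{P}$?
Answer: $- \frac{450 i \sqrt{4849}}{373} \approx - 84.01 i$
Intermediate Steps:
$I{\left(P \right)} = -5$ ($I{\left(P \right)} = -6 + \frac{P}{P} = -6 + 1 = -5$)
$u{\left(p \right)} = -1098 + 3 p$ ($u{\left(p \right)} = 3 \left(p - 366\right) = 3 \left(-366 + p\right) = -1098 + 3 p$)
$o{\left(t \right)} = - 6 \sqrt{t + \frac{221 + t}{-5 + t}}$ ($o{\left(t \right)} = - 6 \sqrt{t + \frac{221 + t}{t - 5}} = - 6 \sqrt{t + \frac{221 + t}{-5 + t}}$)
$\frac{u{\left(-534 \right)}}{o{\left(R{\left(-3 \right)} \right)}} = \frac{-1098 + 3 \left(-534\right)}{\left(-6\right) \sqrt{\frac{221 - 21 - 21 \left(-5 - 21\right)}{-5 - 21}}} = \frac{-1098 - 1602}{\left(-6\right) \sqrt{\frac{221 - 21 - -546}{-26}}} = - \frac{2700}{\left(-6\right) \sqrt{- \frac{221 - 21 + 546}{26}}} = - \frac{2700}{\left(-6\right) \sqrt{\left(- \frac{1}{26}\right) 746}} = - \frac{2700}{\left(-6\right) \sqrt{- \frac{373}{13}}} = - \frac{2700}{\left(-6\right) \frac{i \sqrt{4849}}{13}} = - \frac{2700}{\left(- \frac{6}{13}\right) i \sqrt{4849}} = - 2700 \frac{i \sqrt{4849}}{2238} = - \frac{450 i \sqrt{4849}}{373}$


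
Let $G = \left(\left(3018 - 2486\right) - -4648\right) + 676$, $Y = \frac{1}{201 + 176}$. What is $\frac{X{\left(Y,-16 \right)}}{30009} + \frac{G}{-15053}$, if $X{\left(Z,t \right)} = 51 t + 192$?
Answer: $- \frac{61708592}{150575159} \approx -0.40982$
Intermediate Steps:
$Y = \frac{1}{377} \approx 0.0026525$
$X{\left(Z,t \right)} = 192 + 51 t$
$G = 5856$ ($G = \left(\left(3018 - 2486\right) + 4648\right) + 676 = \left(532 + 4648\right) + 676 = 5180 + 676 = 5856$)
$\frac{X{\left(Y,-16 \right)}}{30009} + \frac{G}{-15053} = \frac{192 + 51 \left(-16\right)}{30009} + \frac{5856}{-15053} = \left(192 - 816\right) \frac{1}{30009} + 5856 \left(- \frac{1}{15053}\right) = \left(-624\right) \frac{1}{30009} - \frac{5856}{15053} = - \frac{208}{10003} - \frac{5856}{15053} = - \frac{61708592}{150575159}$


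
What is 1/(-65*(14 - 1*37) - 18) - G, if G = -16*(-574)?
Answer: -13564767/1477 ≈ -9184.0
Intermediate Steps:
G = 9184
1/(-65*(14 - 1*37) - 18) - G = 1/(-65*(14 - 1*37) - 18) - 1*9184 = 1/(-65*(14 - 37) - 18) - 9184 = 1/(-65*(-23) - 18) - 9184 = 1/(1495 - 18) - 9184 = 1/1477 - 9184 = -13564767/1477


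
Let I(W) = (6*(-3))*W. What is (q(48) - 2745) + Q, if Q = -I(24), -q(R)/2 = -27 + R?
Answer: -2355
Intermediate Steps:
I(W) = -18*W
q(R) = 54 - 2*R (q(R) = -2*(-27 + R) = 54 - 2*R)
Q = 432 (Q = -(-18)*24 = -1*(-432) = 432)
(q(48) - 2745) + Q = ((54 - 2*48) - 2745) + 432 = ((54 - 96) - 2745) + 432 = (-42 - 2745) + 432 = -2787 + 432 = -2355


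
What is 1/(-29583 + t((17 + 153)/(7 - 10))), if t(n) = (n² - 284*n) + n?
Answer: -9/93017 ≈ -9.6756e-5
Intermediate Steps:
t(n) = n² - 283*n
1/(-29583 + t((17 + 153)/(7 - 10))) = 1/(-29583 + ((17 + 153)/(7 - 10))*(-283 + (17 + 153)/(7 - 10))) = 1/(-29583 + (170/(-3))*(-283 + 170/(-3))) = 1/(-29583 + (170*(-⅓))*(-283 + 170*(-⅓))) = 1/(-29583 - 170*(-283 - 170/3)/3) = 1/(-29583 - 170/3*(-1019/3)) = 1/(-29583 + 173230/9) = 1/(-93017/9) = -9/93017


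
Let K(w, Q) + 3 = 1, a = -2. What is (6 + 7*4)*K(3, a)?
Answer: -68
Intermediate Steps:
K(w, Q) = -2 (K(w, Q) = -3 + 1 = -2)
(6 + 7*4)*K(3, a) = (6 + 7*4)*(-2) = (6 + 28)*(-2) = 34*(-2) = -68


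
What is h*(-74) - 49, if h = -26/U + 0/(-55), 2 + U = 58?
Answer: -205/14 ≈ -14.643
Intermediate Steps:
U = 56 (U = -2 + 58 = 56)
h = -13/28 (h = -26/56 + 0/(-55) = -26*1/56 + 0*(-1/55) = -13/28 + 0 = -13/28 ≈ -0.46429)
h*(-74) - 49 = -13/28*(-74) - 49 = 481/14 - 49 = -205/14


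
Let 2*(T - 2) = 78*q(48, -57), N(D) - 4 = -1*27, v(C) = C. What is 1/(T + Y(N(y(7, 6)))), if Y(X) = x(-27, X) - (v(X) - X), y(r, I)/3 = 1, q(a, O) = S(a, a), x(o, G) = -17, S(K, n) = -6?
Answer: -1/249 ≈ -0.0040161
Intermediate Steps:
q(a, O) = -6
y(r, I) = 3 (y(r, I) = 3*1 = 3)
N(D) = -23 (N(D) = 4 - 1*27 = 4 - 27 = -23)
Y(X) = -17 (Y(X) = -17 - (X - X) = -17 - 1*0 = -17 + 0 = -17)
T = -232 (T = 2 + (78*(-6))/2 = 2 + (½)*(-468) = 2 - 234 = -232)
1/(T + Y(N(y(7, 6)))) = 1/(-232 - 17) = 1/(-249) = -1/249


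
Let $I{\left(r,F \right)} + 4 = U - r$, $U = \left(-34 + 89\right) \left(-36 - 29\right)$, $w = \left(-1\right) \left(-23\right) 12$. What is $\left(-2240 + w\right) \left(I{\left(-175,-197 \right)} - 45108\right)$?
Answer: $95277568$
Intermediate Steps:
$w = 276$ ($w = 23 \cdot 12 = 276$)
$U = -3575$ ($U = 55 \left(-65\right) = -3575$)
$I{\left(r,F \right)} = -3579 - r$ ($I{\left(r,F \right)} = -4 - \left(3575 + r\right) = -3579 - r$)
$\left(-2240 + w\right) \left(I{\left(-175,-197 \right)} - 45108\right) = \left(-2240 + 276\right) \left(\left(-3579 - -175\right) - 45108\right) = - 1964 \left(\left(-3579 + 175\right) - 45108\right) = - 1964 \left(-3404 - 45108\right) = \left(-1964\right) \left(-48512\right) = 95277568$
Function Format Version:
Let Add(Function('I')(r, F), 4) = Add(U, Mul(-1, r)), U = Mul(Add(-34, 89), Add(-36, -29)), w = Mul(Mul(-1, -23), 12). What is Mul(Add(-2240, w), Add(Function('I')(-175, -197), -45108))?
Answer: 95277568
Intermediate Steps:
w = 276 (w = Mul(23, 12) = 276)
U = -3575 (U = Mul(55, -65) = -3575)
Function('I')(r, F) = Add(-3579, Mul(-1, r)) (Function('I')(r, F) = Add(-4, Add(-3575, Mul(-1, r))) = Add(-3579, Mul(-1, r)))
Mul(Add(-2240, w), Add(Function('I')(-175, -197), -45108)) = Mul(Add(-2240, 276), Add(Add(-3579, Mul(-1, -175)), -45108)) = Mul(-1964, Add(Add(-3579, 175), -45108)) = Mul(-1964, Add(-3404, -45108)) = Mul(-1964, -48512) = 95277568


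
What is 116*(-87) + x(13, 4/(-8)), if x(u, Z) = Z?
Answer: -20185/2 ≈ -10093.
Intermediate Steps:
116*(-87) + x(13, 4/(-8)) = 116*(-87) + 4/(-8) = -10092 + 4*(-⅛) = -10092 - ½ = -20185/2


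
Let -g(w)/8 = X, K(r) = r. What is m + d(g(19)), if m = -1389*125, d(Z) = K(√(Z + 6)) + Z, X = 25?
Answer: -173825 + I*√194 ≈ -1.7383e+5 + 13.928*I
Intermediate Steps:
g(w) = -200 (g(w) = -8*25 = -200)
d(Z) = Z + √(6 + Z) (d(Z) = √(Z + 6) + Z = √(6 + Z) + Z = Z + √(6 + Z))
m = -173625
m + d(g(19)) = -173625 + (-200 + √(6 - 200)) = -173625 + (-200 + √(-194)) = -173625 + (-200 + I*√194) = -173825 + I*√194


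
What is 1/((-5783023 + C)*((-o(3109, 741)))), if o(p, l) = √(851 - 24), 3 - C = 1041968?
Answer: √827/5644265076 ≈ 5.0950e-9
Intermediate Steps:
C = -1041965 (C = 3 - 1*1041968 = 3 - 1041968 = -1041965)
o(p, l) = √827
1/((-5783023 + C)*((-o(3109, 741)))) = 1/((-5783023 - 1041965)*((-√827))) = (-√827/827)/(-6824988) = -(-1)*√827/5644265076 = √827/5644265076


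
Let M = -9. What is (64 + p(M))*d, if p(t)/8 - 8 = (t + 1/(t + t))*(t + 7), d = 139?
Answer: 341384/9 ≈ 37932.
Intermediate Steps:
p(t) = 64 + 8*(7 + t)*(t + 1/(2*t)) (p(t) = 64 + 8*((t + 1/(t + t))*(t + 7)) = 64 + 8*((t + 1/(2*t))*(7 + t)) = 64 + 8*((7 + t)*(t + 1/(2*t))) = 64 + 8*(7 + t)*(t + 1/(2*t)))
(64 + p(M))*d = (64 + (68 + 8*(-9)² + 28/(-9) + 56*(-9)))*139 = (64 + (68 + 8*81 + 28*(-⅑) - 504))*139 = (64 + (68 + 648 - 28/9 - 504))*139 = (64 + 1880/9)*139 = (2456/9)*139 = 341384/9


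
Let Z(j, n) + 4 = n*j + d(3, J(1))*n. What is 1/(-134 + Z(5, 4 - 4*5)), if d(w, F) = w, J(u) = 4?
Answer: -1/266 ≈ -0.0037594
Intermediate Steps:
Z(j, n) = -4 + 3*n + j*n (Z(j, n) = -4 + (n*j + 3*n) = -4 + (j*n + 3*n) = -4 + (3*n + j*n) = -4 + 3*n + j*n)
1/(-134 + Z(5, 4 - 4*5)) = 1/(-134 + (-4 + 3*(4 - 4*5) + 5*(4 - 4*5))) = 1/(-134 + (-4 + 3*(4 - 20) + 5*(4 - 20))) = 1/(-134 + (-4 + 3*(-16) + 5*(-16))) = 1/(-134 + (-4 - 48 - 80)) = 1/(-134 - 132) = 1/(-266) = -1/266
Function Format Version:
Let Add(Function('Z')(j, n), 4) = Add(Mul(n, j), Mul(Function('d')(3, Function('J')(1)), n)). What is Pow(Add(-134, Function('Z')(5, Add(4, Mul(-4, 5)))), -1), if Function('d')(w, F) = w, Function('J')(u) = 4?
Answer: Rational(-1, 266) ≈ -0.0037594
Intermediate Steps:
Function('Z')(j, n) = Add(-4, Mul(3, n), Mul(j, n)) (Function('Z')(j, n) = Add(-4, Add(Mul(n, j), Mul(3, n))) = Add(-4, Add(Mul(j, n), Mul(3, n))) = Add(-4, Add(Mul(3, n), Mul(j, n))) = Add(-4, Mul(3, n), Mul(j, n)))
Pow(Add(-134, Function('Z')(5, Add(4, Mul(-4, 5)))), -1) = Pow(Add(-134, Add(-4, Mul(3, Add(4, Mul(-4, 5))), Mul(5, Add(4, Mul(-4, 5))))), -1) = Pow(Add(-134, Add(-4, Mul(3, Add(4, -20)), Mul(5, Add(4, -20)))), -1) = Pow(Add(-134, Add(-4, Mul(3, -16), Mul(5, -16))), -1) = Pow(Add(-134, Add(-4, -48, -80)), -1) = Pow(Add(-134, -132), -1) = Pow(-266, -1) = Rational(-1, 266)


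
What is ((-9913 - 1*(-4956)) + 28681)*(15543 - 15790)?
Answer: -5859828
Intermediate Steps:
((-9913 - 1*(-4956)) + 28681)*(15543 - 15790) = ((-9913 + 4956) + 28681)*(-247) = (-4957 + 28681)*(-247) = 23724*(-247) = -5859828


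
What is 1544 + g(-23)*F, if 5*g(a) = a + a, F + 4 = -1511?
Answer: 15482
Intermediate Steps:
F = -1515 (F = -4 - 1511 = -1515)
g(a) = 2*a/5 (g(a) = (a + a)/5 = (2*a)/5 = 2*a/5)
1544 + g(-23)*F = 1544 + ((⅖)*(-23))*(-1515) = 1544 - 46/5*(-1515) = 1544 + 13938 = 15482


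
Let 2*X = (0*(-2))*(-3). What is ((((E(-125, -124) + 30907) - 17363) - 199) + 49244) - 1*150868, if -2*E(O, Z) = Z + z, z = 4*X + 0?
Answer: -88217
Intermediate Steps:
X = 0 (X = ((0*(-2))*(-3))/2 = (0*(-3))/2 = (½)*0 = 0)
z = 0 (z = 4*0 + 0 = 0 + 0 = 0)
E(O, Z) = -Z/2 (E(O, Z) = -(Z + 0)/2 = -Z/2)
((((E(-125, -124) + 30907) - 17363) - 199) + 49244) - 1*150868 = ((((-½*(-124) + 30907) - 17363) - 199) + 49244) - 1*150868 = ((((62 + 30907) - 17363) - 199) + 49244) - 150868 = (((30969 - 17363) - 199) + 49244) - 150868 = ((13606 - 199) + 49244) - 150868 = (13407 + 49244) - 150868 = 62651 - 150868 = -88217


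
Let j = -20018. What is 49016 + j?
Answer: 28998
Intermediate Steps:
49016 + j = 49016 - 20018 = 28998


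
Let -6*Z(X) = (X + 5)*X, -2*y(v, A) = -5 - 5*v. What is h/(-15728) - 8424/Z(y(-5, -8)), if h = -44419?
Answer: 398588491/393200 ≈ 1013.7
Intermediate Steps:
y(v, A) = 5/2 + 5*v/2 (y(v, A) = -(-5 - 5*v)/2 = 5/2 + 5*v/2)
Z(X) = -X*(5 + X)/6 (Z(X) = -(X + 5)*X/6 = -(5 + X)*X/6 = -X*(5 + X)/6)
h/(-15728) - 8424/Z(y(-5, -8)) = -44419/(-15728) - 8424*(-6/((5 + (5/2 + (5/2)*(-5)))*(5/2 + (5/2)*(-5)))) = -44419*(-1/15728) - 8424*(-6/((5 + (5/2 - 25/2))*(5/2 - 25/2))) = 44419/15728 - 8424*3/(5*(5 - 10)) = 44419/15728 - 8424/((-1/6*(-10)*(-5))) = 44419/15728 - 8424/(-25/3) = 44419/15728 - 8424*(-3/25) = 44419/15728 + 25272/25 = 398588491/393200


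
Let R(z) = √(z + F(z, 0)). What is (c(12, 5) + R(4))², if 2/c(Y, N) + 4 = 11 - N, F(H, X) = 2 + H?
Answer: 11 + 2*√10 ≈ 17.325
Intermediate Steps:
R(z) = √(2 + 2*z) (R(z) = √(z + (2 + z)) = √(2 + 2*z))
c(Y, N) = 2/(7 - N) (c(Y, N) = 2/(-4 + (11 - N)) = 2/(7 - N))
(c(12, 5) + R(4))² = (-2/(-7 + 5) + √(2 + 2*4))² = (-2/(-2) + √(2 + 8))² = (-2*(-½) + √10)² = (1 + √10)²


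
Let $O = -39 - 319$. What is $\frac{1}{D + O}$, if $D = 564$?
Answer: $\frac{1}{206} \approx 0.0048544$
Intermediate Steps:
$O = -358$
$\frac{1}{D + O} = \frac{1}{564 - 358} = \frac{1}{206}$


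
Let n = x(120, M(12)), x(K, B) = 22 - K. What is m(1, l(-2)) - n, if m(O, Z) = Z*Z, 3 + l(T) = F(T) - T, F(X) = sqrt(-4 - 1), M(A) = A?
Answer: 94 - 2*I*sqrt(5) ≈ 94.0 - 4.4721*I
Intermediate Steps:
F(X) = I*sqrt(5) (F(X) = sqrt(-5) = I*sqrt(5))
l(T) = -3 - T + I*sqrt(5) (l(T) = -3 + (I*sqrt(5) - T) = -3 + (-T + I*sqrt(5)) = -3 - T + I*sqrt(5))
m(O, Z) = Z**2
n = -98 (n = 22 - 1*120 = 22 - 120 = -98)
m(1, l(-2)) - n = (-3 - 1*(-2) + I*sqrt(5))**2 - 1*(-98) = (-3 + 2 + I*sqrt(5))**2 + 98 = (-1 + I*sqrt(5))**2 + 98 = 98 + (-1 + I*sqrt(5))**2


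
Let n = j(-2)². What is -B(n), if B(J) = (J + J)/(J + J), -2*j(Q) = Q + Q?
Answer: -1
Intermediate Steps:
j(Q) = -Q (j(Q) = -(Q + Q)/2 = -Q)
n = 4 (n = (-1*(-2))² = 2² = 4)
B(J) = 1 (B(J) = (2*J)/((2*J)) = (2*J)*(1/(2*J)) = 1)
-B(n) = -1*1 = -1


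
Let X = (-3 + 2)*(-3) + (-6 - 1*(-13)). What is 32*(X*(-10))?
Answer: -3200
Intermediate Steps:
X = 10 (X = -1*(-3) + (-6 + 13) = 3 + 7 = 10)
32*(X*(-10)) = 32*(10*(-10)) = 32*(-100) = -3200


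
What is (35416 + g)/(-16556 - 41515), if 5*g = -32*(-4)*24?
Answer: -180152/290355 ≈ -0.62045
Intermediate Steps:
g = 3072/5 (g = (-32*(-4)*24)/5 = (128*24)/5 = (⅕)*3072 = 3072/5 ≈ 614.40)
(35416 + g)/(-16556 - 41515) = (35416 + 3072/5)/(-16556 - 41515) = (180152/5)/(-58071) = (180152/5)*(-1/58071) = -180152/290355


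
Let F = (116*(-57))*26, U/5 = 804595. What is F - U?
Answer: -4194887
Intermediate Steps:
U = 4022975 (U = 5*804595 = 4022975)
F = -171912 (F = -6612*26 = -171912)
F - U = -171912 - 1*4022975 = -171912 - 4022975 = -4194887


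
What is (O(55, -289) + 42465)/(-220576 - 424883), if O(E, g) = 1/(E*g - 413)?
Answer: -692519219/10526145372 ≈ -0.065790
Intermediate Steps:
O(E, g) = 1/(-413 + E*g)
(O(55, -289) + 42465)/(-220576 - 424883) = (1/(-413 + 55*(-289)) + 42465)/(-220576 - 424883) = (1/(-413 - 15895) + 42465)/(-645459) = (1/(-16308) + 42465)*(-1/645459) = (-1/16308 + 42465)*(-1/645459) = (692519219/16308)*(-1/645459) = -692519219/10526145372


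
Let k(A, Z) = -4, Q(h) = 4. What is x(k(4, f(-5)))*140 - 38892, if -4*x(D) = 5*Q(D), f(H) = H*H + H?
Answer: -39592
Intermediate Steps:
f(H) = H + H² (f(H) = H² + H = H + H²)
x(D) = -5 (x(D) = -5*4/4 = -¼*20 = -5)
x(k(4, f(-5)))*140 - 38892 = -5*140 - 38892 = -700 - 38892 = -39592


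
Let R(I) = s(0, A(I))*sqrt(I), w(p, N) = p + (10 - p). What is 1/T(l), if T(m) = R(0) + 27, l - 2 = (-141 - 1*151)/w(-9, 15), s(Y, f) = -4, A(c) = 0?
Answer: 1/27 ≈ 0.037037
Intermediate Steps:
w(p, N) = 10
R(I) = -4*sqrt(I)
l = -136/5 (l = 2 + (-141 - 1*151)/10 = 2 + (-141 - 151)*(1/10) = 2 - 292*1/10 = 2 - 146/5 = -136/5 ≈ -27.200)
T(m) = 27 (T(m) = -4*sqrt(0) + 27 = -4*0 + 27 = 0 + 27 = 27)
1/T(l) = 1/27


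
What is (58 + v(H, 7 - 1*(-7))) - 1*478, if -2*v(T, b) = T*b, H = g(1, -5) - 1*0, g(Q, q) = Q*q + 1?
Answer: -392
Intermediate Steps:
g(Q, q) = 1 + Q*q
H = -4 (H = (1 + 1*(-5)) - 1*0 = (1 - 5) + 0 = -4 + 0 = -4)
v(T, b) = -T*b/2
(58 + v(H, 7 - 1*(-7))) - 1*478 = (58 - ½*(-4)*(7 - 1*(-7))) - 1*478 = (58 - ½*(-4)*(7 + 7)) - 478 = (58 - ½*(-4)*14) - 478 = (58 + 28) - 478 = 86 - 478 = -392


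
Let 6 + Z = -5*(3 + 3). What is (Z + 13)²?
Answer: 529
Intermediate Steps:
Z = -36 (Z = -6 - 5*(3 + 3) = -6 - 5*6 = -6 - 30 = -36)
(Z + 13)² = (-36 + 13)² = (-23)² = 529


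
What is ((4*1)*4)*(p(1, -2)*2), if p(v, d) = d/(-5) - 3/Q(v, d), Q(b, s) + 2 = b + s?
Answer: 224/5 ≈ 44.800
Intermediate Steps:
Q(b, s) = -2 + b + s (Q(b, s) = -2 + (b + s) = -2 + b + s)
p(v, d) = -3/(-2 + d + v) - d/5 (p(v, d) = d/(-5) - 3/(-2 + v + d) = d*(-1/5) - 3/(-2 + d + v) = -d/5 - 3/(-2 + d + v) = -3/(-2 + d + v) - d/5)
((4*1)*4)*(p(1, -2)*2) = ((4*1)*4)*(((-3 - 1/5*(-2)*(-2 - 2 + 1))/(-2 - 2 + 1))*2) = (4*4)*(((-3 - 1/5*(-2)*(-3))/(-3))*2) = 16*(-(-3 - 6/5)/3*2) = 16*(-1/3*(-21/5)*2) = 16*((7/5)*2) = 16*(14/5) = 224/5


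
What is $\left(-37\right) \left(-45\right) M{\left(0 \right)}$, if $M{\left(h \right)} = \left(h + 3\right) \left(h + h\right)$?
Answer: $0$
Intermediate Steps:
$M{\left(h \right)} = 2 h \left(3 + h\right)$ ($M{\left(h \right)} = \left(3 + h\right) 2 h = 2 h \left(3 + h\right)$)
$\left(-37\right) \left(-45\right) M{\left(0 \right)} = \left(-37\right) \left(-45\right) 2 \cdot 0 \left(3 + 0\right) = 1665 \cdot 2 \cdot 0 \cdot 3 = 1665 \cdot 0 = 0$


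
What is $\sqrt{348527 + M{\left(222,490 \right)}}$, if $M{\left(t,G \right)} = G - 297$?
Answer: $4 \sqrt{21795} \approx 590.53$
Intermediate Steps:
$M{\left(t,G \right)} = -297 + G$
$\sqrt{348527 + M{\left(222,490 \right)}} = \sqrt{348527 + \left(-297 + 490\right)} = \sqrt{348527 + 193} = \sqrt{348720} = 4 \sqrt{21795}$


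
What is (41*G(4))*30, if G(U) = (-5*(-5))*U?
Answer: 123000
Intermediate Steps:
G(U) = 25*U
(41*G(4))*30 = (41*(25*4))*30 = (41*100)*30 = 4100*30 = 123000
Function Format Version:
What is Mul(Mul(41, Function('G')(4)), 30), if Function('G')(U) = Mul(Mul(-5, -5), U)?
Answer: 123000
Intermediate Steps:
Function('G')(U) = Mul(25, U)
Mul(Mul(41, Function('G')(4)), 30) = Mul(Mul(41, Mul(25, 4)), 30) = Mul(Mul(41, 100), 30) = Mul(4100, 30) = 123000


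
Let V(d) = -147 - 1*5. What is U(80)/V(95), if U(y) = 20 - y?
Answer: 15/38 ≈ 0.39474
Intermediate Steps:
V(d) = -152 (V(d) = -147 - 5 = -152)
U(80)/V(95) = (20 - 1*80)/(-152) = (20 - 80)*(-1/152) = -60*(-1/152) = 15/38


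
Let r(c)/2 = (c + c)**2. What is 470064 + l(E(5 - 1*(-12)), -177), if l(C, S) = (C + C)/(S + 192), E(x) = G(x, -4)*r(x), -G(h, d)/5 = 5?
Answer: 1387072/3 ≈ 4.6236e+5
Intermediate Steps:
r(c) = 8*c**2 (r(c) = 2*(c + c)**2 = 2*(2*c)**2 = 2*(4*c**2) = 8*c**2)
G(h, d) = -25 (G(h, d) = -5*5 = -25)
E(x) = -200*x**2
l(C, S) = 2*C/(192 + S) (l(C, S) = (2*C)/(192 + S) = 2*C/(192 + S))
470064 + l(E(5 - 1*(-12)), -177) = 470064 + 2*(-200*(5 - 1*(-12))**2)/(192 - 177) = 470064 + 2*(-200*(5 + 12)**2)/15 = 470064 + 2*(-200*17**2)*(1/15) = 470064 + 2*(-200*289)*(1/15) = 470064 + 2*(-57800)*(1/15) = 470064 - 23120/3 = 1387072/3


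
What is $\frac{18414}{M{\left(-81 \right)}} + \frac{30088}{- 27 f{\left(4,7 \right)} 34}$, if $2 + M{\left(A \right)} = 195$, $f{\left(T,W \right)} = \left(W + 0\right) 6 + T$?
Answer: $\frac{192944852}{2037501} \approx 94.697$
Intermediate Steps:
$f{\left(T,W \right)} = T + 6 W$ ($f{\left(T,W \right)} = W 6 + T = 6 W + T = T + 6 W$)
$M{\left(A \right)} = 193$ ($M{\left(A \right)} = -2 + 195 = 193$)
$\frac{18414}{M{\left(-81 \right)}} + \frac{30088}{- 27 f{\left(4,7 \right)} 34} = \frac{18414}{193} + \frac{30088}{- 27 \left(4 + 6 \cdot 7\right) 34} = 18414 \cdot \frac{1}{193} + \frac{30088}{- 27 \left(4 + 42\right) 34} = \frac{18414}{193} + \frac{30088}{\left(-27\right) 46 \cdot 34} = \frac{18414}{193} + \frac{30088}{\left(-1242\right) 34} = \frac{18414}{193} + \frac{30088}{-42228} = \frac{18414}{193} + 30088 \left(- \frac{1}{42228}\right) = \frac{18414}{193} - \frac{7522}{10557} = \frac{192944852}{2037501}$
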